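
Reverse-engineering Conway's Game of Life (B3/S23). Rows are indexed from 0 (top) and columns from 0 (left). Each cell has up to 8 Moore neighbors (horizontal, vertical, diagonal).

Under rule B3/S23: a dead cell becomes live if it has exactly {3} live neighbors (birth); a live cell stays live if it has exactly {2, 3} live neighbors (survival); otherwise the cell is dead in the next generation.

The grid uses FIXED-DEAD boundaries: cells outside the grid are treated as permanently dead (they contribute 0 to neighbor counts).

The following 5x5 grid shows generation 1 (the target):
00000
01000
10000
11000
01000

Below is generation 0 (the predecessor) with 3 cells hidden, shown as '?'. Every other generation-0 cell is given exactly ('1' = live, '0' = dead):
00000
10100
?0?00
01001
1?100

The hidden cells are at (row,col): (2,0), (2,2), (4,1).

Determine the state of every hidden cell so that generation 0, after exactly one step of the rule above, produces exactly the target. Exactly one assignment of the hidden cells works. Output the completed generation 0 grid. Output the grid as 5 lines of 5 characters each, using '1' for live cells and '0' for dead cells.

Answer: 00000
10100
10000
01001
10100

Derivation:
Hidden generation-0 cells (in order): (2,0), (2,2), (4,1).
A hidden cell only influences target cells in its own 3x3 neighborhood. Try each of the 2^3 = 8 assignments, step the completed generation 0 forward once under B3/S23, and compare with the target:
  (2,0)=0 (2,2)=0 (4,1)=0 -> step gives (1,1)='0' but target has '1' -> reject
  (2,0)=0 (2,2)=0 (4,1)=1 -> step gives (1,1)='0' but target has '1' -> reject
  (2,0)=0 (2,2)=1 (4,1)=0 -> step gives (2,0)='0' but target has '1' -> reject
  (2,0)=0 (2,2)=1 (4,1)=1 -> step gives (2,0)='0' but target has '1' -> reject
  (2,0)=1 (2,2)=0 (4,1)=0 -> step reproduces the target at every cell -> ACCEPT
  (2,0)=1 (2,2)=0 (4,1)=1 -> step gives (3,0)='0' but target has '1' -> reject
  (2,0)=1 (2,2)=1 (4,1)=0 -> step gives (1,1)='0' but target has '1' -> reject
  (2,0)=1 (2,2)=1 (4,1)=1 -> step gives (1,1)='0' but target has '1' -> reject
Unique solution: (2,0)=live, (2,2)=dead, (4,1)=dead.
Check: live-neighbor counts of every cell in the completed generation 0:
12110
13010
24221
33220
13121
Applying B3/S23 to generation 0 with these counts gives:
00000
01000
10000
11000
01000
which matches the target exactly.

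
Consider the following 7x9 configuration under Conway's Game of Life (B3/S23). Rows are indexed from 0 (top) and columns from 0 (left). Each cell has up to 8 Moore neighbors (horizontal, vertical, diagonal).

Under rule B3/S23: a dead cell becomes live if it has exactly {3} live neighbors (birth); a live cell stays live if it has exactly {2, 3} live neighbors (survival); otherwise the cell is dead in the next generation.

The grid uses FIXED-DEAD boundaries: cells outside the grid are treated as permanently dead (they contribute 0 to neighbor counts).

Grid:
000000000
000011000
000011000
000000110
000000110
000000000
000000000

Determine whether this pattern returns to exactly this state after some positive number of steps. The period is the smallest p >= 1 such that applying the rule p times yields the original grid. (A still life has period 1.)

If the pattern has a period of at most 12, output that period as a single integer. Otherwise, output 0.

Answer: 2

Derivation:
Simulating and comparing each generation to the original:
Gen 0 (original, given above): 8 live cells
Gen 1: 6 live cells, differs from original
Gen 2: 8 live cells, MATCHES original -> period = 2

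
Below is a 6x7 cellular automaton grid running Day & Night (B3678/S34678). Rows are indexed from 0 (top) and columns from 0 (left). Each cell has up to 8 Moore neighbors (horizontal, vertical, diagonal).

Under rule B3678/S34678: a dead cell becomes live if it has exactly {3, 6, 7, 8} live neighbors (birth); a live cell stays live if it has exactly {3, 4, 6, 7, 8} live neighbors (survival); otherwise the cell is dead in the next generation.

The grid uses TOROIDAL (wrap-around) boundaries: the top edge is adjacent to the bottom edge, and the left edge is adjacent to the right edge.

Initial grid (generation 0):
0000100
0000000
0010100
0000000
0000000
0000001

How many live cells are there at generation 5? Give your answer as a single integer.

Simulating step by step:
Generation 0 (given above): 4 live cells
Generation 1: 1 live cells
0000000
0001000
0000000
0000000
0000000
0000000
Generation 2: 0 live cells
0000000
0000000
0000000
0000000
0000000
0000000
Generation 3: 0 live cells
0000000
0000000
0000000
0000000
0000000
0000000
Generation 4: 0 live cells
0000000
0000000
0000000
0000000
0000000
0000000
Generation 5: 0 live cells
0000000
0000000
0000000
0000000
0000000
0000000
Population at generation 5: 0

Answer: 0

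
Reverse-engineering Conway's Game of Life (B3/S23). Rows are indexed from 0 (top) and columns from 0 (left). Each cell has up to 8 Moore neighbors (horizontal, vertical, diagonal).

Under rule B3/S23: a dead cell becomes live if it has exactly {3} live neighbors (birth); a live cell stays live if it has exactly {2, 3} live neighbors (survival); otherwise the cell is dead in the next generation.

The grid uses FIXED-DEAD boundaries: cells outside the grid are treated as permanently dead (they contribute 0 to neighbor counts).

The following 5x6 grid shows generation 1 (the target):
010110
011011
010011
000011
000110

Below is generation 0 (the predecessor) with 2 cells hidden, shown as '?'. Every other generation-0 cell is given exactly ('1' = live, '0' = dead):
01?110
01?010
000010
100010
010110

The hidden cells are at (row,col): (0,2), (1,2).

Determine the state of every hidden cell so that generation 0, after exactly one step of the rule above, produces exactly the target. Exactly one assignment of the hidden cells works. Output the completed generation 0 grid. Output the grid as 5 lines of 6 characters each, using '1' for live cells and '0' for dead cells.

Answer: 010110
011010
000010
100010
010110

Derivation:
Hidden generation-0 cells (in order): (0,2), (1,2).
A hidden cell only influences target cells in its own 3x3 neighborhood. Try each of the 2^2 = 4 assignments, step the completed generation 0 forward once under B3/S23, and compare with the target:
  (0,2)=0 (1,2)=0 -> step gives (0,1)='0' but target has '1' -> reject
  (0,2)=0 (1,2)=1 -> step reproduces the target at every cell -> ACCEPT
  (0,2)=1 (1,2)=0 -> step gives (0,2)='1' but target has '0' -> reject
  (0,2)=1 (1,2)=1 -> step gives (0,3)='0' but target has '1' -> reject
Unique solution: (0,2)=dead, (1,2)=live.
Check: live-neighbor counts of every cell in the completed generation 0:
224322
223533
232423
122433
212222
Applying B3/S23 to generation 0 with these counts gives:
010110
011011
010011
000011
000110
which matches the target exactly.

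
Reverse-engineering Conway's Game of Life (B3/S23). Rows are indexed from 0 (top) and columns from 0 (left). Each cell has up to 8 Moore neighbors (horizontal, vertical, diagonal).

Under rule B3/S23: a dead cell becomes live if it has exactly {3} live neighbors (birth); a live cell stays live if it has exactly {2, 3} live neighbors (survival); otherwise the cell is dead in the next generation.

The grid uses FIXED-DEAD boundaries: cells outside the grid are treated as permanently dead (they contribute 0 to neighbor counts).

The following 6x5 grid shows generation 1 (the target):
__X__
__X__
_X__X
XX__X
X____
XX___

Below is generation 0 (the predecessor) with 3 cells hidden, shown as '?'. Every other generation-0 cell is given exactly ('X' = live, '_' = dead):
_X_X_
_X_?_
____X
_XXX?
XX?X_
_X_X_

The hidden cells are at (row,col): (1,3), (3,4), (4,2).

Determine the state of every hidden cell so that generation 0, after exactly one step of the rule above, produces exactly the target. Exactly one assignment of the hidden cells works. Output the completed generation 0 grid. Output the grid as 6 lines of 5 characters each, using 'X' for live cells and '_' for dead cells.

Hidden generation-0 cells (in order): (1,3), (3,4), (4,2).
A hidden cell only influences target cells in its own 3x3 neighborhood. Try each of the 2^3 = 8 assignments, step the completed generation 0 forward once under B3/S23, and compare with the target:
  (1,3)=_ (3,4)=_ (4,2)=_ -> step gives (2,3)='X' but target has '_' -> reject
  (1,3)=_ (3,4)=_ (4,2)=X -> step gives (2,3)='X' but target has '_' -> reject
  (1,3)=_ (3,4)=X (4,2)=_ -> step reproduces the target at every cell -> ACCEPT
  (1,3)=_ (3,4)=X (4,2)=X -> step gives (3,1)='_' but target has 'X' -> reject
  (1,3)=X (3,4)=_ (4,2)=_ -> step gives (0,2)='_' but target has 'X' -> reject
  (1,3)=X (3,4)=_ (4,2)=X -> step gives (0,2)='_' but target has 'X' -> reject
  (1,3)=X (3,4)=X (4,2)=_ -> step gives (0,2)='_' but target has 'X' -> reject
  (1,3)=X (3,4)=X (4,2)=X -> step gives (0,2)='_' but target has 'X' -> reject
Unique solution: (1,3)=dead, (3,4)=live, (4,2)=dead.
Check: live-neighbor counts of every cell in the completed generation 0:
21301
21322
23442
33443
34744
32412
Applying B3/S23 to generation 0 with these counts gives:
__X__
__X__
_X__X
XX__X
X____
XX___
which matches the target exactly.

Answer: _X_X_
_X___
____X
_XXXX
XX_X_
_X_X_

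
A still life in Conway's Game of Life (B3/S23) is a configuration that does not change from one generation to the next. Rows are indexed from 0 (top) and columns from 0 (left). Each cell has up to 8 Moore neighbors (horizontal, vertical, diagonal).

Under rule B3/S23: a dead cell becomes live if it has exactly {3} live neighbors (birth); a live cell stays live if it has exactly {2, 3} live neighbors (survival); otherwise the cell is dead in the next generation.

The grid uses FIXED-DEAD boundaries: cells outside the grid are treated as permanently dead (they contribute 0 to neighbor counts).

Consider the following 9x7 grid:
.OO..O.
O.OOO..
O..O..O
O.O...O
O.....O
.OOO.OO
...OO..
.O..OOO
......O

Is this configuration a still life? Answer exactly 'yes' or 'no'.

Compute generation 1 and compare to generation 0 (given above):
Generation 1:
.OO.O..
O...OO.
O...OO.
O....OO
O..O..O
.OOO.OO
.O.....
...OO.O
......O
Cell (0,4) differs: gen0=0 vs gen1=1 -> NOT a still life.

Answer: no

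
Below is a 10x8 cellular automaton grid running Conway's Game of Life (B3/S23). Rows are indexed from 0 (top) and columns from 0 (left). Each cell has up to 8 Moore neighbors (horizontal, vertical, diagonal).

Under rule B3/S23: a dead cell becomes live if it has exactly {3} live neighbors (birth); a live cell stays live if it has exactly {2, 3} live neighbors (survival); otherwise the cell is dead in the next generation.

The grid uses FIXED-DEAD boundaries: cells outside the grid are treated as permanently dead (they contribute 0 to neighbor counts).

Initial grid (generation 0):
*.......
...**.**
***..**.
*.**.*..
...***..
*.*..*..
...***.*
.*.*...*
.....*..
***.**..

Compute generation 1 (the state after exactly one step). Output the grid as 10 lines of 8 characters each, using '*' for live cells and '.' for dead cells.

Answer: ........
*.***.**
*......*
*.......
.....**.
..*.....
.*.*.*..
..**.*..
*..*.**.
.*..**..

Derivation:
Simulating step by step:
Generation 0 (given above): 33 live cells
Generation 1: 25 live cells
(generation 1 grid is the final answer)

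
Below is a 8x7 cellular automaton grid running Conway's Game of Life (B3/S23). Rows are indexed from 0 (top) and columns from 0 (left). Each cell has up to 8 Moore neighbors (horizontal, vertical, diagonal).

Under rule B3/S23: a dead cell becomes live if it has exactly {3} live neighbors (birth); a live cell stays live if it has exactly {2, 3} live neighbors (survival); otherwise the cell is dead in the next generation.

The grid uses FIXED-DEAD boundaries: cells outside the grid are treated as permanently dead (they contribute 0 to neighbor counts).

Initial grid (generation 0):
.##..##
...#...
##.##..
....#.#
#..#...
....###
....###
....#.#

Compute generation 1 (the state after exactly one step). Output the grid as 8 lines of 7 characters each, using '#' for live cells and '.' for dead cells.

Answer: ..#....
#..#.#.
..####.
###.##.
...#..#
...#..#
...#...
....#.#

Derivation:
Simulating step by step:
Generation 0 (given above): 21 live cells
Generation 1: 20 live cells
(generation 1 grid is the final answer)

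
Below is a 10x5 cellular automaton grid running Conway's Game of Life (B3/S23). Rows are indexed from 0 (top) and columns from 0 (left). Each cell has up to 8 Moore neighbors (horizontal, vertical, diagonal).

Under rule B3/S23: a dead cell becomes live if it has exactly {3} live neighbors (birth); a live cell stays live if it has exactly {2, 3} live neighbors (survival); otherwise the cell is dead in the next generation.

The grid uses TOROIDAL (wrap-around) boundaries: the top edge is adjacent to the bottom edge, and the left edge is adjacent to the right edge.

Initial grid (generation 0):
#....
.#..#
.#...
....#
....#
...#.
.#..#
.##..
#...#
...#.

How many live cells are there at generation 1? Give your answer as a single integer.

Simulating step by step:
Generation 0 (given above): 14 live cells
Generation 1: 22 live cells
#...#
.#...
.....
#....
...##
#..##
##.#.
.####
#####
#....
Population at generation 1: 22

Answer: 22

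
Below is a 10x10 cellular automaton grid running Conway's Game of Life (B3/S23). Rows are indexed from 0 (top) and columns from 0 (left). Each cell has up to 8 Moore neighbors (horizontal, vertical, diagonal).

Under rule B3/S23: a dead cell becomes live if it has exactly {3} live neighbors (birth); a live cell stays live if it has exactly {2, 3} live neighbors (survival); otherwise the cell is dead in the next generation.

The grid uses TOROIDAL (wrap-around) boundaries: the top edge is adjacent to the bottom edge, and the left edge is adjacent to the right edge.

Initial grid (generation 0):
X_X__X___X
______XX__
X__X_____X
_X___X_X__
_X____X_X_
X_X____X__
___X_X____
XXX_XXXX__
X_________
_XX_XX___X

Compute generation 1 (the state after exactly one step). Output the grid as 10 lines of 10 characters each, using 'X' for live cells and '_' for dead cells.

Simulating step by step:
Generation 0 (given above): 33 live cells
Generation 1: 45 live cells
(generation 1 grid is the final answer)

Answer: X_XXXX__XX
_X____X_X_
X______XX_
_XX___XXXX
XXX___X_X_
_XX___XX__
X__X_X_X__
XXXXXXX___
_________X
__XXXX___X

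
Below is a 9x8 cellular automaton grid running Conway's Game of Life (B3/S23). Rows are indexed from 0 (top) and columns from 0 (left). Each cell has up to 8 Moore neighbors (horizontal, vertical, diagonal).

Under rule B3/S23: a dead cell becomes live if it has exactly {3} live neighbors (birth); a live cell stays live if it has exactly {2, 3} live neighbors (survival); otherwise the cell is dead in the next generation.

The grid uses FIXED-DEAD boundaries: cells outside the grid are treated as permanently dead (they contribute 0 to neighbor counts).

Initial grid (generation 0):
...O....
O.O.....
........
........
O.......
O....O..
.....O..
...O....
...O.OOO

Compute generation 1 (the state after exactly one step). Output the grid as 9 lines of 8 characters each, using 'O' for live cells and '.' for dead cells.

Answer: ........
........
........
........
........
........
....O...
.....O..
....O.O.

Derivation:
Simulating step by step:
Generation 0 (given above): 12 live cells
Generation 1: 4 live cells
(generation 1 grid is the final answer)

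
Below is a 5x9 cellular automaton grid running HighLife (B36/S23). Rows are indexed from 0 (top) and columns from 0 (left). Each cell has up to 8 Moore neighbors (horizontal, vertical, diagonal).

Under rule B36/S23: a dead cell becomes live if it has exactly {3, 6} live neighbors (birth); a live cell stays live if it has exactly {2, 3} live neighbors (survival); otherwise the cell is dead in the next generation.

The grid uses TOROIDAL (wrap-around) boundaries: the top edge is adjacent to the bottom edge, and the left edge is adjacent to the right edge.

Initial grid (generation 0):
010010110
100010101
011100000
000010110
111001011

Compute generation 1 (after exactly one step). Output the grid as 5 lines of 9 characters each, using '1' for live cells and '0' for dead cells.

Simulating step by step:
Generation 0 (given above): 20 live cells
Generation 1: 26 live cells
(generation 1 grid is the final answer)

Answer: 101110001
100010101
111110101
000011110
111110100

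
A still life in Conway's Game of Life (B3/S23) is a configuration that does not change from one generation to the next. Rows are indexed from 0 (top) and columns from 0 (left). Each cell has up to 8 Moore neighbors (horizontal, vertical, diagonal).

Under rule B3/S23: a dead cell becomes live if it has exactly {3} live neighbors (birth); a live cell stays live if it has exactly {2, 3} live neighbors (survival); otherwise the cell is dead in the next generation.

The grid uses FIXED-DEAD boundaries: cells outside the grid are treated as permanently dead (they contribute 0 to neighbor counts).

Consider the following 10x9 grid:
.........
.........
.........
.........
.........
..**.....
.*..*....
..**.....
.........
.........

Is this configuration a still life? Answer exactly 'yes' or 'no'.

Answer: yes

Derivation:
Compute generation 1 and compare to generation 0 (given above):
Generation 1:
.........
.........
.........
.........
.........
..**.....
.*..*....
..**.....
.........
.........
The grids are IDENTICAL -> still life.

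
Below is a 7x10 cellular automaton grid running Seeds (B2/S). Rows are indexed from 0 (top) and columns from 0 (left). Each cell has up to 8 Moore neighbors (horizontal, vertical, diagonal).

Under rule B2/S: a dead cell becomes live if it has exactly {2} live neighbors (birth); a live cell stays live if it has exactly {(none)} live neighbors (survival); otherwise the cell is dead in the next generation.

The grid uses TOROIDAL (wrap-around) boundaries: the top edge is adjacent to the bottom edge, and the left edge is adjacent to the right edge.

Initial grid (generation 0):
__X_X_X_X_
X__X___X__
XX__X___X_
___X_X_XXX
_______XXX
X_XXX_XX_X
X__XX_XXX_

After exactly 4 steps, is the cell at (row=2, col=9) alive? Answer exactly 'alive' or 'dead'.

Simulating step by step:
Generation 0 (given above): 32 live cells
Generation 1: 6 live cells
X_________
______X___
_____X____
_XX_______
_X________
__________
__________
Generation 2: 6 live cells
__________
_____X____
_XX___X___
X_________
X_________
__________
__________
Generation 3: 9 live cells
__________
_XX___X___
X____X____
__X______X
_X_______X
__________
__________
Generation 4: 11 live cells
_XX_______
X____X____
___X__X__X
________X_
__X_____X_
X_________
__________

Cell (2,9) at generation 4: 1 -> alive

Answer: alive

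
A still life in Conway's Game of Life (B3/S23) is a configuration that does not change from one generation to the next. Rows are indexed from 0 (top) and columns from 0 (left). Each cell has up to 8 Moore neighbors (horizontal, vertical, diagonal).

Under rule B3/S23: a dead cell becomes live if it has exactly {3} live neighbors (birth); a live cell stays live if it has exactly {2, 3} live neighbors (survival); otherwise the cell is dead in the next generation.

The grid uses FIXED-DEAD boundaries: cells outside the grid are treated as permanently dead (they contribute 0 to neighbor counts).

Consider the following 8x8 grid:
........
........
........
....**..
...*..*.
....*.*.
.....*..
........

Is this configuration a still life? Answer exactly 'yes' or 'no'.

Compute generation 1 and compare to generation 0 (given above):
Generation 1:
........
........
........
....**..
...*..*.
....*.*.
.....*..
........
The grids are IDENTICAL -> still life.

Answer: yes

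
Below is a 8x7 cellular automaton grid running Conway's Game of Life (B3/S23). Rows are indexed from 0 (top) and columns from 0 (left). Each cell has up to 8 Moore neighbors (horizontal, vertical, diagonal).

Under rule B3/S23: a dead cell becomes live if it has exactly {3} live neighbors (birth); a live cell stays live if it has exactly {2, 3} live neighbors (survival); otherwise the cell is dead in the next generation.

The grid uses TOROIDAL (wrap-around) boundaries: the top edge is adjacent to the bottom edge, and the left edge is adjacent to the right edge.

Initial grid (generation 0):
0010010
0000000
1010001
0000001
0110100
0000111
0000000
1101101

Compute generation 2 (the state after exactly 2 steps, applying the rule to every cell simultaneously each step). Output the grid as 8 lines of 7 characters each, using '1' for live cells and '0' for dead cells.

Answer: 0000000
0001100
0110000
0111000
1000000
0010011
1100000
0000000

Derivation:
Simulating step by step:
Generation 0 (given above): 17 live cells
Generation 1: 30 live cells
1111111
0100001
1000001
0011011
1001101
0001110
0001000
1111111
Generation 2: 13 live cells
(generation 2 grid is the final answer)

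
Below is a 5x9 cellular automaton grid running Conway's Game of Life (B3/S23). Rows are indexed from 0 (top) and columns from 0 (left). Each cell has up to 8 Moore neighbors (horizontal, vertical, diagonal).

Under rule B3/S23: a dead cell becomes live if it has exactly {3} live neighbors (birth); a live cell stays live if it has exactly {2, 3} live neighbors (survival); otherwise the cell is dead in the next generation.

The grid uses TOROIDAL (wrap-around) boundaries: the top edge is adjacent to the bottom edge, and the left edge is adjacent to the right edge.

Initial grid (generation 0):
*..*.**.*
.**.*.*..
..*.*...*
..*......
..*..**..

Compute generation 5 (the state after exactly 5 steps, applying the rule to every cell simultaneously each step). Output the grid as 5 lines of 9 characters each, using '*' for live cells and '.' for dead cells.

Answer: *...***..
.........
....**...
*...****.
.*...***.

Derivation:
Simulating step by step:
Generation 0 (given above): 16 live cells
Generation 1: 19 live cells
*..*.....
.**.*.*.*
..*..*...
.**..*...
.*******.
Generation 2: 14 live cells
*.......*
***.**...
*...***..
.........
*....**..
Generation 3: 13 live cells
....*.*.*
...**.*..
*..**.*..
....*....
*.......*
Generation 4: 14 live cells
*..**...*
......*..
.........
*..***..*
*....*.**
Generation 5: 15 live cells
(generation 5 grid is the final answer)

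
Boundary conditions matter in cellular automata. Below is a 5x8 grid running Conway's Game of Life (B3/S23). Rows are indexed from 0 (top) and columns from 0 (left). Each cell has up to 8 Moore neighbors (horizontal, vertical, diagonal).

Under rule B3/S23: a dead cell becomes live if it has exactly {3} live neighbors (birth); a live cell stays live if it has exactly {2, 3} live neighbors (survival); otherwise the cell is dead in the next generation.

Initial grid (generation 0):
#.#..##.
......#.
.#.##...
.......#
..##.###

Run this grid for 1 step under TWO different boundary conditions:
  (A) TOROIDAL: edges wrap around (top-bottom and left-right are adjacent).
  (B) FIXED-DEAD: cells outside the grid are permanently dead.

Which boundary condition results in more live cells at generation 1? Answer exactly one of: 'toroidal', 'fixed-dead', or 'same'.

Under TOROIDAL boundary, generation 1:
.####...
.####.##
........
#....#.#
######..
Population = 19

Under FIXED-DEAD boundary, generation 1:
.....##.
.####.#.
........
.....#.#
......##
Population = 11

Comparison: toroidal=19, fixed-dead=11 -> toroidal

Answer: toroidal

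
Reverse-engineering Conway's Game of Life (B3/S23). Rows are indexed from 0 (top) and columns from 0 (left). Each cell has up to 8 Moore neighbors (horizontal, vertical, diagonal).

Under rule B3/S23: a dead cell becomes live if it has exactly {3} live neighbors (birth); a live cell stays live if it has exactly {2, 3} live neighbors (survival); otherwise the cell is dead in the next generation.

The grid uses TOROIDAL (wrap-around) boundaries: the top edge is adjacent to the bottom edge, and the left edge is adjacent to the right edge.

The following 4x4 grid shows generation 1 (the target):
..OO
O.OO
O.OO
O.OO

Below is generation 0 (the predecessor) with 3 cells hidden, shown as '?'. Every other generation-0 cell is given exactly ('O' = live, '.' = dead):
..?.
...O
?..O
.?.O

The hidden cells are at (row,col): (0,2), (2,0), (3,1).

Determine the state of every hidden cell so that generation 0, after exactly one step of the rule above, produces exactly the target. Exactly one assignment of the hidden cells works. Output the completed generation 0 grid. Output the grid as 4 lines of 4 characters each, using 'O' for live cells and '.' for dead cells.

Hidden generation-0 cells (in order): (0,2), (2,0), (3,1).
A hidden cell only influences target cells in its own 3x3 neighborhood. Try each of the 2^3 = 8 assignments, step the completed generation 0 forward once under B3/S23, and compare with the target:
  (0,2)=. (2,0)=. (3,1)=. -> step gives (0,2)='.' but target has 'O' -> reject
  (0,2)=. (2,0)=. (3,1)=O -> step gives (0,0)='O' but target has '.' -> reject
  (0,2)=. (2,0)=O (3,1)=. -> step gives (0,2)='.' but target has 'O' -> reject
  (0,2)=. (2,0)=O (3,1)=O -> step gives (0,0)='O' but target has '.' -> reject
  (0,2)=O (2,0)=. (3,1)=. -> step gives (1,0)='.' but target has 'O' -> reject
  (0,2)=O (2,0)=. (3,1)=O -> step gives (0,0)='O' but target has '.' -> reject
  (0,2)=O (2,0)=O (3,1)=. -> step reproduces the target at every cell -> ACCEPT
  (0,2)=O (2,0)=O (3,1)=O -> step gives (0,0)='O' but target has '.' -> reject
Unique solution: (0,2)=live, (2,0)=live, (3,1)=dead.
Check: live-neighbor counts of every cell in the completed generation 0:
2123
3233
3133
3233
Applying B3/S23 to generation 0 with these counts gives:
..OO
O.OO
O.OO
O.OO
which matches the target exactly.

Answer: ..O.
...O
O..O
...O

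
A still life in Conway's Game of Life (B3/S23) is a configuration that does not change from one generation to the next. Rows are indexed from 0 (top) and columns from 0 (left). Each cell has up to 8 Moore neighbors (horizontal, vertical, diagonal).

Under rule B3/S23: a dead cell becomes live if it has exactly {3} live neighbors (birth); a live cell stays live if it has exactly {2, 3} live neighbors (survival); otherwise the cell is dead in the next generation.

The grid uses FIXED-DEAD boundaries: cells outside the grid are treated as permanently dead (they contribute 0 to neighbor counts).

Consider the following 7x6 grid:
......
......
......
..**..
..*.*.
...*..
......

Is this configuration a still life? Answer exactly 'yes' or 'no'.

Compute generation 1 and compare to generation 0 (given above):
Generation 1:
......
......
......
..**..
..*.*.
...*..
......
The grids are IDENTICAL -> still life.

Answer: yes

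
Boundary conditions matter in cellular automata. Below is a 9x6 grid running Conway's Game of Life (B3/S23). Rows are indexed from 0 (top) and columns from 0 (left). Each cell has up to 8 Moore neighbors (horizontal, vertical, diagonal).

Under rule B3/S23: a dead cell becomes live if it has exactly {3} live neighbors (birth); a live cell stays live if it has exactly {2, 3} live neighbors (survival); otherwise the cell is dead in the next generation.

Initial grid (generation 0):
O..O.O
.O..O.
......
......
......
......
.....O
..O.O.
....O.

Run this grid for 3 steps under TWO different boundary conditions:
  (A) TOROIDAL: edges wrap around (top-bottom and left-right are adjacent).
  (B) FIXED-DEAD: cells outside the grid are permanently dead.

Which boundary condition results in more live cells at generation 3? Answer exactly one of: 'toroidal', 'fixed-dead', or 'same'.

Under TOROIDAL boundary, generation 3:
OO....
O...O.
.....O
......
......
......
...OOO
...OOO
O..O..
Population = 13

Under FIXED-DEAD boundary, generation 3:
......
......
......
......
......
......
...OO.
...OO.
...OO.
Population = 6

Comparison: toroidal=13, fixed-dead=6 -> toroidal

Answer: toroidal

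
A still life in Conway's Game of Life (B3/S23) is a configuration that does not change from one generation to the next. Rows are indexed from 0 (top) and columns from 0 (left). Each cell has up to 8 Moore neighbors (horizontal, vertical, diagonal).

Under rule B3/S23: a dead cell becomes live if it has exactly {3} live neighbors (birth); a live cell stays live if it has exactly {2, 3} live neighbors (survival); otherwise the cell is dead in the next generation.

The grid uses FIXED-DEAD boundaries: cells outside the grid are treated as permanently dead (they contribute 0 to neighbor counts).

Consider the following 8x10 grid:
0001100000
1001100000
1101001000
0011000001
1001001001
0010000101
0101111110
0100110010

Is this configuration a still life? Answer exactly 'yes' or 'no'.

Compute generation 1 and compare to generation 0 (given above):
Generation 1:
0001100000
1100010000
1100000000
1001100000
0101000001
0110000001
0101000001
0011000010
Cell (1,1) differs: gen0=0 vs gen1=1 -> NOT a still life.

Answer: no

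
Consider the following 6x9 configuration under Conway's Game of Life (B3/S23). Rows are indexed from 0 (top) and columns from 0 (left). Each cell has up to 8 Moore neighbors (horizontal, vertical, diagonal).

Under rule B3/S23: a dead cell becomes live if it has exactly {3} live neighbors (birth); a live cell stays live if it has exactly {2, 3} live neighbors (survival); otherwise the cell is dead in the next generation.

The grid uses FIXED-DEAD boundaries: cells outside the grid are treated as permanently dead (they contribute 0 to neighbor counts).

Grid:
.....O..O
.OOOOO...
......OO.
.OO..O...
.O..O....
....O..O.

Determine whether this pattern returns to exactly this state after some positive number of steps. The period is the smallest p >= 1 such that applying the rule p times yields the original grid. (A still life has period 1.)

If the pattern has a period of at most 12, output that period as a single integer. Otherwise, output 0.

Answer: 0

Derivation:
Simulating and comparing each generation to the original:
Gen 0 (original, given above): 16 live cells
Gen 1: 18 live cells, differs from original
Gen 2: 17 live cells, differs from original
Gen 3: 16 live cells, differs from original
Gen 4: 17 live cells, differs from original
Gen 5: 19 live cells, differs from original
Gen 6: 24 live cells, differs from original
Gen 7: 20 live cells, differs from original
Gen 8: 28 live cells, differs from original
Gen 9: 18 live cells, differs from original
Gen 10: 19 live cells, differs from original
Gen 11: 14 live cells, differs from original
Gen 12: 7 live cells, differs from original
No period found within 12 steps.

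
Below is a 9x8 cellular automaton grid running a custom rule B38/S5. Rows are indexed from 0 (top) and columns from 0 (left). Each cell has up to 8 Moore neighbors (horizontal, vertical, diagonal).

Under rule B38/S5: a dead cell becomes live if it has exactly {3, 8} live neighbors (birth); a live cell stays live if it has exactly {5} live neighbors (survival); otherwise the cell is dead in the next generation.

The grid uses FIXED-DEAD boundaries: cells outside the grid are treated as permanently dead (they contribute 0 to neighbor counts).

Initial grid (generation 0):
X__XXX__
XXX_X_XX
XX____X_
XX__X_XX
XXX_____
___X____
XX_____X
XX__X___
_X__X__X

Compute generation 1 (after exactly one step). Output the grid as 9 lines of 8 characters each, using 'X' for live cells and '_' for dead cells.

Answer: __X___X_
_X______
X__X____
X____X__
___X____
________
__X_____
__X_____
X_______

Derivation:
Simulating step by step:
Generation 0 (given above): 31 live cells
Generation 1: 11 live cells
(generation 1 grid is the final answer)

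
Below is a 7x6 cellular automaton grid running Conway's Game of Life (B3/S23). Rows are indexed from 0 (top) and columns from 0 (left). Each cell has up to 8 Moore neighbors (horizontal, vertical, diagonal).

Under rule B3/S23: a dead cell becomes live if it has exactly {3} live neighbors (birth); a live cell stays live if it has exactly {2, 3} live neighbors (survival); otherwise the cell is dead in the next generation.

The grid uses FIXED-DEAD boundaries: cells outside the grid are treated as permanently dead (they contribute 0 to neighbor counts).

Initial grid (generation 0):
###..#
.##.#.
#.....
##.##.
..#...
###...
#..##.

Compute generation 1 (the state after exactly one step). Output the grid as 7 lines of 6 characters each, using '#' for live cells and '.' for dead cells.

Simulating step by step:
Generation 0 (given above): 19 live cells
Generation 1: 16 live cells
(generation 1 grid is the final answer)

Answer: #.##..
..##..
#...#.
####..
......
#.#...
#.##..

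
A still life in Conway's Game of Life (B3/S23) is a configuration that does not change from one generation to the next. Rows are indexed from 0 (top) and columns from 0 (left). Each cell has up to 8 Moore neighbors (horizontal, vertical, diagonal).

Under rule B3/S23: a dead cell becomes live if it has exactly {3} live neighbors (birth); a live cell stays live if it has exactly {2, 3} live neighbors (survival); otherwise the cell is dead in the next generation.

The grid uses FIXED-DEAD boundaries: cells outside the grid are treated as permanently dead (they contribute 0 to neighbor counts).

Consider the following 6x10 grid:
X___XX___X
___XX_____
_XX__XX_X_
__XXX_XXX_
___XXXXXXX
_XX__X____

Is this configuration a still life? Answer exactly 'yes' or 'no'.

Compute generation 1 and compare to generation 0 (given above):
Generation 1:
___XXX____
_XXX__X___
_X____X_X_
_X________
_X_______X
__XX_X_XX_
Cell (0,0) differs: gen0=1 vs gen1=0 -> NOT a still life.

Answer: no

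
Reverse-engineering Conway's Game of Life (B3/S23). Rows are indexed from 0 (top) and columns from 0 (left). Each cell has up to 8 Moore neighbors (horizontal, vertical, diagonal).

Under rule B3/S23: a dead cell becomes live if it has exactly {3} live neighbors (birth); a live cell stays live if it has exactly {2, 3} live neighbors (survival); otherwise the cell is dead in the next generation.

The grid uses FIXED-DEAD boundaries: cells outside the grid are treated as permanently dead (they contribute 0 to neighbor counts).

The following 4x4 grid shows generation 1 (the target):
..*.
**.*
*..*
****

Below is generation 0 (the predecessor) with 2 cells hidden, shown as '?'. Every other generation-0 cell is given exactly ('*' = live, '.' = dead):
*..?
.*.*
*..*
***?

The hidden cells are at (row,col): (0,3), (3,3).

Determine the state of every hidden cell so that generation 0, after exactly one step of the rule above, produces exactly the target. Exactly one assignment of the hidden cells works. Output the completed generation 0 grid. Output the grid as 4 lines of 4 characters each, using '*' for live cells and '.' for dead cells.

Hidden generation-0 cells (in order): (0,3), (3,3).
A hidden cell only influences target cells in its own 3x3 neighborhood. Try each of the 2^2 = 4 assignments, step the completed generation 0 forward once under B3/S23, and compare with the target:
  (0,3)=. (3,3)=. -> step gives (0,2)='.' but target has '*' -> reject
  (0,3)=. (3,3)=* -> step gives (0,2)='.' but target has '*' -> reject
  (0,3)=* (3,3)=. -> step gives (3,3)='.' but target has '*' -> reject
  (0,3)=* (3,3)=* -> step reproduces the target at every cell -> ACCEPT
Unique solution: (0,3)=live, (3,3)=live.
Check: live-neighbor counts of every cell in the completed generation 0:
1231
3242
3563
2332
Applying B3/S23 to generation 0 with these counts gives:
..*.
**.*
*..*
****
which matches the target exactly.

Answer: *..*
.*.*
*..*
****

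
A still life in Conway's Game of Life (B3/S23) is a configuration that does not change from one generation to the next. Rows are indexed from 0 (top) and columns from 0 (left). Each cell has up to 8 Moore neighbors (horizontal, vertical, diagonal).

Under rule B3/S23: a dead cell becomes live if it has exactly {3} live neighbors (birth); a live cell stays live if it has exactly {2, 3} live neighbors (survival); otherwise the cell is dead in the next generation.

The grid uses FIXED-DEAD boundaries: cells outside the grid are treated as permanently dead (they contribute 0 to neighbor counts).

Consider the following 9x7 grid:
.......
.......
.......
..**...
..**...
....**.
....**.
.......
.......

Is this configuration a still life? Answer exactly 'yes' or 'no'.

Answer: no

Derivation:
Compute generation 1 and compare to generation 0 (given above):
Generation 1:
.......
.......
.......
..**...
..*....
.....*.
....**.
.......
.......
Cell (4,3) differs: gen0=1 vs gen1=0 -> NOT a still life.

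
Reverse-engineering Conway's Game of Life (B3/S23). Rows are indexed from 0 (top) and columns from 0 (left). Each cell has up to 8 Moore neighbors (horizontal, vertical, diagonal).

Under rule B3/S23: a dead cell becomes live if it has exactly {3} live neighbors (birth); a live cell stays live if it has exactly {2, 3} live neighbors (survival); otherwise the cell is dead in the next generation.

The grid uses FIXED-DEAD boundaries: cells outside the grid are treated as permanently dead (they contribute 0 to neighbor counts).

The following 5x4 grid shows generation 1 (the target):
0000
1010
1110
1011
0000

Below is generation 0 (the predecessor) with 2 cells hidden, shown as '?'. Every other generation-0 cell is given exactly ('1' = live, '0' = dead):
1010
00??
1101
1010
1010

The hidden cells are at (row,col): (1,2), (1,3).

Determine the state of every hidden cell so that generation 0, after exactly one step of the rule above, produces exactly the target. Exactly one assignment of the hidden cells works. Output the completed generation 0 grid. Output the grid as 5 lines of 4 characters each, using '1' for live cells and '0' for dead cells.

Hidden generation-0 cells (in order): (1,2), (1,3).
A hidden cell only influences target cells in its own 3x3 neighborhood. Try each of the 2^2 = 4 assignments, step the completed generation 0 forward once under B3/S23, and compare with the target:
  (1,2)=0 (1,3)=0 -> step reproduces the target at every cell -> ACCEPT
  (1,2)=0 (1,3)=1 -> step gives (1,2)='0' but target has '1' -> reject
  (1,2)=1 (1,3)=0 -> step gives (0,1)='1' but target has '0' -> reject
  (1,2)=1 (1,3)=1 -> step gives (0,1)='1' but target has '0' -> reject
Unique solution: (1,2)=dead, (1,3)=dead.
Check: live-neighbor counts of every cell in the completed generation 0:
0201
3432
2331
3633
1412
Applying B3/S23 to generation 0 with these counts gives:
0000
1010
1110
1011
0000
which matches the target exactly.

Answer: 1010
0000
1101
1010
1010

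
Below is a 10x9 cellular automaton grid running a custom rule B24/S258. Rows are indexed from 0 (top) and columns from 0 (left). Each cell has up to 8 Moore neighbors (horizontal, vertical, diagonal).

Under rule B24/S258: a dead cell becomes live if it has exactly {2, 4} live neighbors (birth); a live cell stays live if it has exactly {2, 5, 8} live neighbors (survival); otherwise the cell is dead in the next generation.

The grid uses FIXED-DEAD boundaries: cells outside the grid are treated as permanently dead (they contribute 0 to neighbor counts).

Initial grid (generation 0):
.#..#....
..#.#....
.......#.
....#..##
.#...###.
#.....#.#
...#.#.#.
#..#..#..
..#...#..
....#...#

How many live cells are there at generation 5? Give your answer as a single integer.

Answer: 37

Derivation:
Simulating step by step:
Generation 0 (given above): 25 live cells
Generation 1: 30 live cells
..#..#...
.#...#...
....####.
.........
#...#..##
.##..##.#
###..##.#
.#.#.....
.#..#....
...#.#.#.
Generation 2: 30 live cells
.#..#.#..
..###..#.
....#....
...#.###.
..##....#
##.......
.##....#.
#..#..##.
#.#..##..
..#...#..
Generation 3: 37 live cells
...##..#.
.##..##..
.....##.#
....#####
#..#.#...
#......##
#..#...##
#.###...#
.##.#..#.
...#..##.
Generation 4: 38 live cells
.#.##....
..#.#..##
.####...#
...#.##.#
.#..#...#
#.##.....
##....#..
#..#.###.
#........
.#.######
Generation 5: 37 live cells
....##.##
###....##
.#.#.#...
#......##
####..#..
...###.#.
..#......
.##.##.#.
#........
#.#.####.
Population at generation 5: 37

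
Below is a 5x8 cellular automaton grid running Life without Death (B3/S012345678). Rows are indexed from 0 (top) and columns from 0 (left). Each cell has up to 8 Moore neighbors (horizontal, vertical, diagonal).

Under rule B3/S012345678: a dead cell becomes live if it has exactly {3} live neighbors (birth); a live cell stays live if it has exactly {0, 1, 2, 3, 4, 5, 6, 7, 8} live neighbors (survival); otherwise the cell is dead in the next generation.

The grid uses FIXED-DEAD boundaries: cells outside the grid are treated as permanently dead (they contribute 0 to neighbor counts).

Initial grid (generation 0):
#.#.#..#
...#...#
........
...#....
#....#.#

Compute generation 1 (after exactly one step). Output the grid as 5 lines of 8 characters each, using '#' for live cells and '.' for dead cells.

Answer: #.###..#
...#...#
........
...#....
#....#.#

Derivation:
Simulating step by step:
Generation 0 (given above): 10 live cells
Generation 1: 11 live cells
(generation 1 grid is the final answer)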